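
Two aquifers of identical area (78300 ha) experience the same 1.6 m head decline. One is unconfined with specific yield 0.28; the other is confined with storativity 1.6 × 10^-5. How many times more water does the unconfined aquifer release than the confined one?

A = 78300 ha = 7.83 × 10^8 m²
Unconfined: ΔV_u = Sy × A × Δh = 0.28 × 7.83 × 10^8 × 1.6 = 3.508 × 10^8 m³
Confined: ΔV_c = S × A × Δh = 1.6 × 10^-5 × 7.83 × 10^8 × 1.6 = 20040 m³
Ratio = ΔV_u / ΔV_c = Sy / S = 0.28 / 1.6 × 10^-5 = 17500

ΔV_u / ΔV_c ≈ 17500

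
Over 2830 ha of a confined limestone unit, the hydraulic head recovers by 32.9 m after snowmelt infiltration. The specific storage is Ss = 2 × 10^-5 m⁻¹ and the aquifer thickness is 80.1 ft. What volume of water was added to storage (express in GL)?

b = 80.1 ft = 24.41 m
S = Ss × b = 2 × 10^-5 m⁻¹ × 24.41 m = 4.883 × 10^-4
A = 2830 ha = 2.83 × 10^7 m²
ΔV = S × A × Δh = 4.883 × 10^-4 × 2.83 × 10^7 m² × 32.9 m = 4.546 × 10^5 m³
ΔV = 4.546 × 10^5 m³ = 0.4546 GL

ΔV ≈ 0.455 GL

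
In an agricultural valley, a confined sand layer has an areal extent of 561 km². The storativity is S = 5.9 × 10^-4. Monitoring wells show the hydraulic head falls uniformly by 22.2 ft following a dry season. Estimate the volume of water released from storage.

ΔV ≈ 2.24 × 10^6 m³

A = 561 km² = 5.61 × 10^8 m²
Δh = 22.2 ft = 6.767 m
ΔV = S × A × Δh = 5.9 × 10^-4 × 5.61 × 10^8 m² × 6.767 m = 2.24 × 10^6 m³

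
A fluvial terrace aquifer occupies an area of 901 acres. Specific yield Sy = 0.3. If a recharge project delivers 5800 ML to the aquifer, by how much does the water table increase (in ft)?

A = 901 acres = 3.646 × 10^6 m²
ΔV = 5800 ML = 5.8 × 10^6 m³
Δh = ΔV / (Sy × A) = 5.8 × 10^6 m³ / (0.3 × 3.646 × 10^6 m²) = 5.302 m
Δh = 5.302 m = 17.4 ft

Δh ≈ 17.4 ft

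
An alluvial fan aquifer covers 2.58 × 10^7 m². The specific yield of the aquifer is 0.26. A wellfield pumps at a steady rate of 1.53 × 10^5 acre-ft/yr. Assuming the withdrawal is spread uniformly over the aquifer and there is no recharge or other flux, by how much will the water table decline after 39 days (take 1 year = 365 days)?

Δh ≈ 3.01 m

Q = 1.53 × 10^5 acre-ft/yr = 5.17 × 10^5 m³/d
ΔV = Q × t = 5.17 × 10^5 m³/d × 39 d = 2.016 × 10^7 m³
Δh = ΔV / (Sy × A) = 2.016 × 10^7 / (0.26 × 2.58 × 10^7) = 3.006 m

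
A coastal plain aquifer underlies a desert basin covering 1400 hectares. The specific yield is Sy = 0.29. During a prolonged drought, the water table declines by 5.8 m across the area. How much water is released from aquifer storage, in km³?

A = 1400 hectares = 1.4 × 10^7 m²
ΔV = Sy × A × Δh = 0.29 × 1.4 × 10^7 m² × 5.8 m = 2.355 × 10^7 m³
ΔV = 2.355 × 10^7 m³ = 0.02355 km³

ΔV ≈ 0.0235 km³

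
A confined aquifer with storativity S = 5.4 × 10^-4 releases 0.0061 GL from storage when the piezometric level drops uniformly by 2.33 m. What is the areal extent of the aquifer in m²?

A ≈ 4.85 × 10^6 m²

ΔV = 0.0061 GL = 6100 m³
A = ΔV / (S × Δh) = 6100 / (5.4 × 10^-4 × 2.33) = 4.848 × 10^6 m²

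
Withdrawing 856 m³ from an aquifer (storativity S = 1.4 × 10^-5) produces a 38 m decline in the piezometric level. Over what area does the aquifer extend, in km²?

A = ΔV / (S × Δh) = 856 / (1.4 × 10^-5 × 38) = 1.609 × 10^6 m²
A = 1.609 × 10^6 m² = 1.609 km²

A ≈ 1.61 km²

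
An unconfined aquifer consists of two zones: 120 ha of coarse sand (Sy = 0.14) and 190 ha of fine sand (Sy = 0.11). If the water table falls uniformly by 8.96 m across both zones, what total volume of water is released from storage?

ΔV ≈ 3.38 × 10^6 m³

A₁ = 120 ha = 1.2 × 10^6 m²; A₂ = 190 ha = 1.9 × 10^6 m²
ΔV₁ = 0.14 × 1.2 × 10^6 × 8.96 = 1.505 × 10^6 m³
ΔV₂ = 0.11 × 1.9 × 10^6 × 8.96 = 1.873 × 10^6 m³
ΔV = ΔV₁ + ΔV₂ = 3.378 × 10^6 m³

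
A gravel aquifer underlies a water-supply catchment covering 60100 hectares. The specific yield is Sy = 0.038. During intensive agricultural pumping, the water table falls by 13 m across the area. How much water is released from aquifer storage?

A = 60100 hectares = 6.01 × 10^8 m²
ΔV = Sy × A × Δh = 0.038 × 6.01 × 10^8 m² × 13 m = 2.969 × 10^8 m³

ΔV ≈ 2.97 × 10^8 m³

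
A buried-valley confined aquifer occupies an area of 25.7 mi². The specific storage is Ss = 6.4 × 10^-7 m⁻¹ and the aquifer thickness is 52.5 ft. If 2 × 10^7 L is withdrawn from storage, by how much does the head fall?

b = 52.5 ft = 16 m
S = Ss × b = 6.4 × 10^-7 m⁻¹ × 16 m = 1.024 × 10^-5
A = 25.7 mi² = 6.656 × 10^7 m²
ΔV = 2 × 10^7 L = 20000 m³
Δh = ΔV / (S × A) = 20000 m³ / (1.024 × 10^-5 × 6.656 × 10^7 m²) = 29.34 m

Δh ≈ 29.3 m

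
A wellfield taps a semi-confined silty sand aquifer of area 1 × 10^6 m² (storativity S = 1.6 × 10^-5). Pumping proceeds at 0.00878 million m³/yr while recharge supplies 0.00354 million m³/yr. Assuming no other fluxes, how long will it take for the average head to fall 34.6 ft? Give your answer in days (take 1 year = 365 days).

t ≈ 11.8 days

Δh = 34.6 ft = 10.55 m
ΔV = S × A × Δh = 1.6 × 10^-5 × 1 × 10^6 × 10.55 = 168.7 m³
Net withdrawal = 0.00878 − 0.00354 = 0.00524 million m³/yr = 14.36 m³/d
t = ΔV / Q = 168.7 m³ / 14.36 m³/d = 11.75 d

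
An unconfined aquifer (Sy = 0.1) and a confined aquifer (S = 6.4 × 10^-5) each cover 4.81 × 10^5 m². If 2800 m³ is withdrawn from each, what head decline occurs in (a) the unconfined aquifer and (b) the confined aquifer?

Δh_u ≈ 0.0582 m; Δh_c ≈ 91 m

Unconfined: Δh_u = ΔV/(Sy·A) = 2800/(0.1 × 4.81 × 10^5) = 0.05821 m
Confined: Δh_c = ΔV/(S·A) = 2800/(6.4 × 10^-5 × 4.81 × 10^5) = 90.96 m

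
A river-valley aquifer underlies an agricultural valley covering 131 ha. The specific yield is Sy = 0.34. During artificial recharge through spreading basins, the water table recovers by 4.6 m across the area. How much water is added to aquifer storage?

ΔV ≈ 2.05 × 10^6 m³

A = 131 ha = 1.31 × 10^6 m²
ΔV = Sy × A × Δh = 0.34 × 1.31 × 10^6 m² × 4.6 m = 2.049 × 10^6 m³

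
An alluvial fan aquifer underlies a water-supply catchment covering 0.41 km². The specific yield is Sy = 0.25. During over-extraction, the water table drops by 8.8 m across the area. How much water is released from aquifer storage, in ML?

A = 0.41 km² = 4.1 × 10^5 m²
ΔV = Sy × A × Δh = 0.25 × 4.1 × 10^5 m² × 8.8 m = 9.02 × 10^5 m³
ΔV = 9.02 × 10^5 m³ = 902 ML

ΔV ≈ 902 ML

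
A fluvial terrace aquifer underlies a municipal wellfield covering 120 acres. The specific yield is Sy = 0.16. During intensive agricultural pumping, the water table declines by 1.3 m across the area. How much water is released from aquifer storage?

A = 120 acres = 4.856 × 10^5 m²
ΔV = Sy × A × Δh = 0.16 × 4.856 × 10^5 m² × 1.3 m = 1.01 × 10^5 m³

ΔV ≈ 1.01 × 10^5 m³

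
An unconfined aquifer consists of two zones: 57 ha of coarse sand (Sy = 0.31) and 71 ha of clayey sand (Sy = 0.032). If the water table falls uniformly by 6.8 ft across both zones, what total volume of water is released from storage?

ΔV ≈ 4.13 × 10^5 m³

A₁ = 57 ha = 5.7 × 10^5 m²; A₂ = 71 ha = 7.1 × 10^5 m²
Δh = 6.8 ft = 2.073 m
ΔV₁ = 0.31 × 5.7 × 10^5 × 2.073 = 3.662 × 10^5 m³
ΔV₂ = 0.032 × 7.1 × 10^5 × 2.073 = 47090 m³
ΔV = ΔV₁ + ΔV₂ = 4.133 × 10^5 m³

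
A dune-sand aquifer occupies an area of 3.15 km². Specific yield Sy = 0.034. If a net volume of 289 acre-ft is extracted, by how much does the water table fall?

A = 3.15 km² = 3.15 × 10^6 m²
ΔV = 289 acre-ft = 3.565 × 10^5 m³
Δh = ΔV / (Sy × A) = 3.565 × 10^5 m³ / (0.034 × 3.15 × 10^6 m²) = 3.328 m

Δh ≈ 3.33 m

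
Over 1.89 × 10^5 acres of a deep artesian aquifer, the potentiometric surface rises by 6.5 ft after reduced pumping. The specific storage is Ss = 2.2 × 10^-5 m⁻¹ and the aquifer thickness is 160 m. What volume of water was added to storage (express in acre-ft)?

ΔV ≈ 4320 acre-ft

S = Ss × b = 2.2 × 10^-5 m⁻¹ × 160 m = 3.52 × 10^-3
A = 1.89 × 10^5 acres = 7.649 × 10^8 m²
Δh = 6.5 ft = 1.981 m
ΔV = S × A × Δh = 0.00352 × 7.649 × 10^8 m² × 1.981 m = 5.334 × 10^6 m³
ΔV = 5.334 × 10^6 m³ = 4324 acre-ft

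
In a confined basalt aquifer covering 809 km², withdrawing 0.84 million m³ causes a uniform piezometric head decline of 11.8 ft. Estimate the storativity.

S ≈ 2.9 × 10^-4

A = 809 km² = 8.09 × 10^8 m²
Δh = 11.8 ft = 3.597 m
ΔV = 0.84 million m³ = 8.4 × 10^5 m³
S = ΔV / (A × Δh) = 8.4 × 10^5 m³ / (8.09 × 10^8 m² × 3.597 m) = 2.887 × 10^-4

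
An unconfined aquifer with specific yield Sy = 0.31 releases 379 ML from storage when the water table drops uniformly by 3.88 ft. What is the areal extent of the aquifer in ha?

A ≈ 103 ha

Δh = 3.88 ft = 1.183 m
ΔV = 379 ML = 3.79 × 10^5 m³
A = ΔV / (Sy × Δh) = 3.79 × 10^5 / (0.31 × 1.183) = 1.034 × 10^6 m²
A = 1.034 × 10^6 m² = 103.4 ha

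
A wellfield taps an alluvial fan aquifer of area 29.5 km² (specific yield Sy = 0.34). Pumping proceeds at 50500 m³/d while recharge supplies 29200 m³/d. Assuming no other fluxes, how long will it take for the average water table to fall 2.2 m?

A = 29.5 km² = 2.95 × 10^7 m²
ΔV = Sy × A × Δh = 0.34 × 2.95 × 10^7 × 2.2 = 2.207 × 10^7 m³
Net withdrawal = 50500 − 29200 = 21300 m³/d
t = ΔV / Q = 2.207 × 10^7 m³ / 21300 m³/d = 1036 d

t ≈ 1040 days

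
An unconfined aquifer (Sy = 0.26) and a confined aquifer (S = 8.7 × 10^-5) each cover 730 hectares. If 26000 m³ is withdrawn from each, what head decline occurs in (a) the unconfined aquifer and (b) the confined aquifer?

Δh_u ≈ 0.0137 m; Δh_c ≈ 40.9 m

A = 730 hectares = 7.3 × 10^6 m²
Unconfined: Δh_u = ΔV/(Sy·A) = 26000/(0.26 × 7.3 × 10^6) = 0.0137 m
Confined: Δh_c = ΔV/(S·A) = 26000/(8.7 × 10^-5 × 7.3 × 10^6) = 40.94 m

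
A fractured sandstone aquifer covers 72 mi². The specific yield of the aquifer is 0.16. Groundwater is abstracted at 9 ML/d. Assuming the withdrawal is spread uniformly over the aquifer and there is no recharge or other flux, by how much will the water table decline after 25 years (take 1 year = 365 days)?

Δh ≈ 2.75 m

A = 72 mi² = 1.865 × 10^8 m²
Q = 9 ML/d = 9000 m³/d
t = 25 years = 9125 d
ΔV = Q × t = 9000 m³/d × 9125 d = 8.213 × 10^7 m³
Δh = ΔV / (Sy × A) = 8.213 × 10^7 / (0.16 × 1.865 × 10^8) = 2.752 m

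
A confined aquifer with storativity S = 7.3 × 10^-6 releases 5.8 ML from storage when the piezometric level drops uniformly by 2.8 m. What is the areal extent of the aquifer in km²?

A ≈ 284 km²

ΔV = 5.8 ML = 5800 m³
A = ΔV / (S × Δh) = 5800 / (7.3 × 10^-6 × 2.8) = 2.838 × 10^8 m²
A = 2.838 × 10^8 m² = 283.8 km²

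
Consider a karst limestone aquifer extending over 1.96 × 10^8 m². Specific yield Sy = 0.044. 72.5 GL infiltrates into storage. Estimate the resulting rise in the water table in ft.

Δh ≈ 27.6 ft

ΔV = 72.5 GL = 7.25 × 10^7 m³
Δh = ΔV / (Sy × A) = 7.25 × 10^7 m³ / (0.044 × 1.96 × 10^8 m²) = 8.407 m
Δh = 8.407 m = 27.58 ft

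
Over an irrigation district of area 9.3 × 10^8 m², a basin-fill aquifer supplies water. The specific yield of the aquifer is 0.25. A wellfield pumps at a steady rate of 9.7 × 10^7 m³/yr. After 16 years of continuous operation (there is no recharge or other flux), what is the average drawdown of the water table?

Δh ≈ 6.68 m

Q = 9.7 × 10^7 m³/yr = 2.658 × 10^5 m³/d
t = 16 years = 5840 d
ΔV = Q × t = 2.658 × 10^5 m³/d × 5840 d = 1.552 × 10^9 m³
Δh = ΔV / (Sy × A) = 1.552 × 10^9 / (0.25 × 9.3 × 10^8) = 6.675 m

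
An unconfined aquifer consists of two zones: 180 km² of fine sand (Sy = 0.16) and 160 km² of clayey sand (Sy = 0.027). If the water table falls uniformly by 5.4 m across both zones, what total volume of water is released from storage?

A₁ = 180 km² = 1.8 × 10^8 m²; A₂ = 160 km² = 1.6 × 10^8 m²
ΔV₁ = 0.16 × 1.8 × 10^8 × 5.4 = 1.555 × 10^8 m³
ΔV₂ = 0.027 × 1.6 × 10^8 × 5.4 = 2.333 × 10^7 m³
ΔV = ΔV₁ + ΔV₂ = 1.788 × 10^8 m³

ΔV ≈ 1.79 × 10^8 m³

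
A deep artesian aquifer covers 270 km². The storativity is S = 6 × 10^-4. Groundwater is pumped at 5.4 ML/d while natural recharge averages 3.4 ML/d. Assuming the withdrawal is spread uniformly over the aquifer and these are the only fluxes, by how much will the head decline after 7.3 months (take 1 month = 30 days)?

Δh ≈ 2.7 m

A = 270 km² = 2.7 × 10^8 m²
Net abstraction = 5.4 − 3.4 = 2 ML/d
Q_net = 2 ML/d = 2000 m³/d
t = 7.3 months = 219 d
ΔV = Q × t = 2000 m³/d × 219 d = 4.38 × 10^5 m³
Δh = ΔV / (S × A) = 4.38 × 10^5 / (6 × 10^-4 × 2.7 × 10^8) = 2.704 m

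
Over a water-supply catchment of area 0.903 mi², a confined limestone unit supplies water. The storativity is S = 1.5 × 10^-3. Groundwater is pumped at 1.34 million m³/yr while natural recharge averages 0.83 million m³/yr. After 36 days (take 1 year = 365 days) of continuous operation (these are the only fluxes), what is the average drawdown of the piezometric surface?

Δh ≈ 14.3 m

A = 0.903 mi² = 2.339 × 10^6 m²
Net abstraction = 1.34 − 0.83 = 0.51 million m³/yr
Q_net = 0.51 million m³/yr = 1397 m³/d
ΔV = Q × t = 1397 m³/d × 36 d = 50300 m³
Δh = ΔV / (S × A) = 50300 / (0.0015 × 2.339 × 10^6) = 14.34 m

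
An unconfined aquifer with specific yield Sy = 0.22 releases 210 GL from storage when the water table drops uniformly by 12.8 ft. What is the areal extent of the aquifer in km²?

A ≈ 245 km²

Δh = 12.8 ft = 3.901 m
ΔV = 210 GL = 2.1 × 10^8 m³
A = ΔV / (Sy × Δh) = 2.1 × 10^8 / (0.22 × 3.901) = 2.447 × 10^8 m²
A = 2.447 × 10^8 m² = 244.7 km²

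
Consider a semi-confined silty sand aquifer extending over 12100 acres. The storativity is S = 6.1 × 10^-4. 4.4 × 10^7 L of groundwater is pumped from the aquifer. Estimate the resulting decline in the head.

A = 12100 acres = 4.897 × 10^7 m²
ΔV = 4.4 × 10^7 L = 44000 m³
Δh = ΔV / (S × A) = 44000 m³ / (6.1 × 10^-4 × 4.897 × 10^7 m²) = 1.473 m

Δh ≈ 1.47 m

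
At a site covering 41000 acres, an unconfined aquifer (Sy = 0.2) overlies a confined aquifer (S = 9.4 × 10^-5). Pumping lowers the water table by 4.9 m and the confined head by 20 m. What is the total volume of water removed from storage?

A = 41000 acres = 1.659 × 10^8 m²
Unconfined: ΔV_u = Sy × A × Δh_u = 0.2 × 1.659 × 10^8 × 4.9 = 1.626 × 10^8 m³
Confined: ΔV_c = S × A × Δh_c = 9.4 × 10^-5 × 1.659 × 10^8 × 20 = 3.119 × 10^5 m³
Total ΔV = 1.626 × 10^8 + 3.119 × 10^5 = 1.629 × 10^8 m³

ΔV ≈ 1.63 × 10^8 m³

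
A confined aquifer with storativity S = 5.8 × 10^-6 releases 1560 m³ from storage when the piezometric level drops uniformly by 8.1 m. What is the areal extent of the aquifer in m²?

A = ΔV / (S × Δh) = 1560 / (5.8 × 10^-6 × 8.1) = 3.321 × 10^7 m²

A ≈ 3.32 × 10^7 m²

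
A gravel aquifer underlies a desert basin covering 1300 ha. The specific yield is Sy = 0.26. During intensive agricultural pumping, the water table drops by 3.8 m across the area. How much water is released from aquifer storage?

A = 1300 ha = 1.3 × 10^7 m²
ΔV = Sy × A × Δh = 0.26 × 1.3 × 10^7 m² × 3.8 m = 1.284 × 10^7 m³

ΔV ≈ 1.28 × 10^7 m³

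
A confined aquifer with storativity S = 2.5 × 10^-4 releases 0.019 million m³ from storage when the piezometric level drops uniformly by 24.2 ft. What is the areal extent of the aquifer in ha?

Δh = 24.2 ft = 7.376 m
ΔV = 0.019 million m³ = 19000 m³
A = ΔV / (S × Δh) = 19000 / (2.5 × 10^-4 × 7.376) = 1.03 × 10^7 m²
A = 1.03 × 10^7 m² = 1030 ha

A ≈ 1030 ha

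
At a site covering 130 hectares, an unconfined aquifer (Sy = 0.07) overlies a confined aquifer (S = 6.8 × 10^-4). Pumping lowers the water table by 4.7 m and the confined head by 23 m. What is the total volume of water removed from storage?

A = 130 hectares = 1.3 × 10^6 m²
Unconfined: ΔV_u = Sy × A × Δh_u = 0.07 × 1.3 × 10^6 × 4.7 = 4.277 × 10^5 m³
Confined: ΔV_c = S × A × Δh_c = 6.8 × 10^-4 × 1.3 × 10^6 × 23 = 20330 m³
Total ΔV = 4.277 × 10^5 + 20330 = 4.48 × 10^5 m³

ΔV ≈ 4.48 × 10^5 m³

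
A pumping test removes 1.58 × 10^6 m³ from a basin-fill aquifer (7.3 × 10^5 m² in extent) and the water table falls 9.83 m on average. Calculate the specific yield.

Sy = ΔV / (A × Δh) = 1.58 × 10^6 m³ / (7.3 × 10^5 m² × 9.83 m) = 0.2202

Sy ≈ 0.22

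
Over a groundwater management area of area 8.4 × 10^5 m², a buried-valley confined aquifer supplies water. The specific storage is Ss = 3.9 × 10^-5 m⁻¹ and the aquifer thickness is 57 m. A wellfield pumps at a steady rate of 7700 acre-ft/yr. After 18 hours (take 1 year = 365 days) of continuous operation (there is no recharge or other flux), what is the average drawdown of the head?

Δh ≈ 10.5 m

S = Ss × b = 3.9 × 10^-5 m⁻¹ × 57 m = 2.223 × 10^-3
Q = 7700 acre-ft/yr = 26020 m³/d
t = 18 hours = 0.75 d
ΔV = Q × t = 26020 m³/d × 0.75 d = 19520 m³
Δh = ΔV / (S × A) = 19520 / (0.002223 × 8.4 × 10^5) = 10.45 m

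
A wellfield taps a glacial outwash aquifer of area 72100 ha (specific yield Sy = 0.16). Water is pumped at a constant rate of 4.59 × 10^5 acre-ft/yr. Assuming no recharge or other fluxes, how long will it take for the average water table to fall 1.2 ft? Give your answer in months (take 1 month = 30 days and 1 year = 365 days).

t ≈ 0.907 months

A = 72100 ha = 7.21 × 10^8 m²
Δh = 1.2 ft = 0.3658 m
ΔV = Sy × A × Δh = 0.16 × 7.21 × 10^8 × 0.3658 = 4.219 × 10^7 m³
Q = 4.59 × 10^5 acre-ft/yr = 1.551 × 10^6 m³/d
t = ΔV / Q = 4.219 × 10^7 m³ / 1.551 × 10^6 m³/d = 27.2 d
t = 27.2 d ≈ 0.9067 months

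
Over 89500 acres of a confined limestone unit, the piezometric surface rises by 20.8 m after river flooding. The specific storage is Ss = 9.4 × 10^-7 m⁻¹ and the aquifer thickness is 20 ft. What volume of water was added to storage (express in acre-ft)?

b = 20 ft = 6.096 m
S = Ss × b = 9.4 × 10^-7 m⁻¹ × 6.096 m = 5.73 × 10^-6
A = 89500 acres = 3.622 × 10^8 m²
ΔV = S × A × Δh = 5.73 × 10^-6 × 3.622 × 10^8 m² × 20.8 m = 43170 m³
ΔV = 43170 m³ = 35 acre-ft

ΔV ≈ 35 acre-ft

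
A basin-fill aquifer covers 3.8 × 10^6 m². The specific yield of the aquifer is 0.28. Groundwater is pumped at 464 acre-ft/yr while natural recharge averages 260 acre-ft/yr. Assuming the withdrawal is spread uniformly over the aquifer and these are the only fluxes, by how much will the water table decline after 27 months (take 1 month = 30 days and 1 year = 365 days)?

Net abstraction = 464 − 260 = 204 acre-ft/yr
Q_net = 204 acre-ft/yr = 689.4 m³/d
t = 27 months = 810 d
ΔV = Q × t = 689.4 m³/d × 810 d = 5.584 × 10^5 m³
Δh = ΔV / (Sy × A) = 5.584 × 10^5 / (0.28 × 3.8 × 10^6) = 0.5248 m

Δh ≈ 0.525 m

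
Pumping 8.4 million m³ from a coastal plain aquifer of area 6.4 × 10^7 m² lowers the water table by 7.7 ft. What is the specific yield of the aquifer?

Sy ≈ 0.056

Δh = 7.7 ft = 2.347 m
ΔV = 8.4 million m³ = 8.4 × 10^6 m³
Sy = ΔV / (A × Δh) = 8.4 × 10^6 m³ / (6.4 × 10^7 m² × 2.347 m) = 0.05592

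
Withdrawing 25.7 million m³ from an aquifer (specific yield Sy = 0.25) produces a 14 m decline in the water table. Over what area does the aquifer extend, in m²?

A ≈ 7.34 × 10^6 m²

ΔV = 25.7 million m³ = 2.57 × 10^7 m³
A = ΔV / (Sy × Δh) = 2.57 × 10^7 / (0.25 × 14) = 7.343 × 10^6 m²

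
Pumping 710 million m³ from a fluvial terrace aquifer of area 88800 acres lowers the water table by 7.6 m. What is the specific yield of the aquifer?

A = 88800 acres = 3.594 × 10^8 m²
ΔV = 710 million m³ = 7.1 × 10^8 m³
Sy = ΔV / (A × Δh) = 7.1 × 10^8 m³ / (3.594 × 10^8 m² × 7.6 m) = 0.26

Sy ≈ 0.26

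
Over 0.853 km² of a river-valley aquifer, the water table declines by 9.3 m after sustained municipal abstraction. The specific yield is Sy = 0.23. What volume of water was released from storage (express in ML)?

A = 0.853 km² = 8.53 × 10^5 m²
ΔV = Sy × A × Δh = 0.23 × 8.53 × 10^5 m² × 9.3 m = 1.825 × 10^6 m³
ΔV = 1.825 × 10^6 m³ = 1825 ML

ΔV ≈ 1820 ML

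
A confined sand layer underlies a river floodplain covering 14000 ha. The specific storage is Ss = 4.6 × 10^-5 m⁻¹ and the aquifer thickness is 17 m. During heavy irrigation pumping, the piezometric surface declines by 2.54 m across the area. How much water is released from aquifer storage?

ΔV ≈ 2.78 × 10^5 m³

S = Ss × b = 4.6 × 10^-5 m⁻¹ × 17 m = 7.82 × 10^-4
A = 14000 ha = 1.4 × 10^8 m²
ΔV = S × A × Δh = 7.82 × 10^-4 × 1.4 × 10^8 m² × 2.54 m = 2.781 × 10^5 m³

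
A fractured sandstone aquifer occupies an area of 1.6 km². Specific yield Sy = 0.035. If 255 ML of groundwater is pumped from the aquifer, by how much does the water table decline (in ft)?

A = 1.6 km² = 1.6 × 10^6 m²
ΔV = 255 ML = 2.55 × 10^5 m³
Δh = ΔV / (Sy × A) = 2.55 × 10^5 m³ / (0.035 × 1.6 × 10^6 m²) = 4.554 m
Δh = 4.554 m = 14.94 ft

Δh ≈ 14.9 ft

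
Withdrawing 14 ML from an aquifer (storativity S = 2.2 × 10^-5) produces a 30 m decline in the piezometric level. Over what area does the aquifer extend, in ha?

A ≈ 2120 ha

ΔV = 14 ML = 14000 m³
A = ΔV / (S × Δh) = 14000 / (2.2 × 10^-5 × 30) = 2.121 × 10^7 m²
A = 2.121 × 10^7 m² = 2121 ha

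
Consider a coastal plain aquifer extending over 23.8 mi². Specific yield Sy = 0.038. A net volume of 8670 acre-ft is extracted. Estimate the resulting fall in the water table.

A = 23.8 mi² = 6.164 × 10^7 m²
ΔV = 8670 acre-ft = 1.069 × 10^7 m³
Δh = ΔV / (Sy × A) = 1.069 × 10^7 m³ / (0.038 × 6.164 × 10^7 m²) = 4.566 m

Δh ≈ 4.57 m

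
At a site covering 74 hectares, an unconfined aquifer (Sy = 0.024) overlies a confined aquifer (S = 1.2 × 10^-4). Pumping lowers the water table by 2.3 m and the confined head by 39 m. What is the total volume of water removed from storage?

ΔV ≈ 44300 m³

A = 74 hectares = 7.4 × 10^5 m²
Unconfined: ΔV_u = Sy × A × Δh_u = 0.024 × 7.4 × 10^5 × 2.3 = 40850 m³
Confined: ΔV_c = S × A × Δh_c = 1.2 × 10^-4 × 7.4 × 10^5 × 39 = 3463 m³
Total ΔV = 40850 + 3463 = 44310 m³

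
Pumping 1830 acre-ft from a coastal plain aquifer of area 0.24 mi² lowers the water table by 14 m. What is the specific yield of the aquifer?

Sy ≈ 0.26

A = 0.24 mi² = 6.216 × 10^5 m²
ΔV = 1830 acre-ft = 2.257 × 10^6 m³
Sy = ΔV / (A × Δh) = 2.257 × 10^6 m³ / (6.216 × 10^5 m² × 14 m) = 0.2594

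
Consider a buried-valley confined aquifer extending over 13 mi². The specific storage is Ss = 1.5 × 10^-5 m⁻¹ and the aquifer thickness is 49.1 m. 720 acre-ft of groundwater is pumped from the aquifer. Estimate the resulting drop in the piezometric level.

S = Ss × b = 1.5 × 10^-5 m⁻¹ × 49.1 m = 7.365 × 10^-4
A = 13 mi² = 3.367 × 10^7 m²
ΔV = 720 acre-ft = 8.881 × 10^5 m³
Δh = ΔV / (S × A) = 8.881 × 10^5 m³ / (7.365 × 10^-4 × 3.367 × 10^7 m²) = 35.81 m

Δh ≈ 35.8 m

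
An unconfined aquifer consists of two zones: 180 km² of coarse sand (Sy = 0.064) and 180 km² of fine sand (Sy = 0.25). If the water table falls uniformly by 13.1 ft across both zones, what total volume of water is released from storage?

A₁ = 180 km² = 1.8 × 10^8 m²; A₂ = 180 km² = 1.8 × 10^8 m²
Δh = 13.1 ft = 3.993 m
ΔV₁ = 0.064 × 1.8 × 10^8 × 3.993 = 4.6 × 10^7 m³
ΔV₂ = 0.25 × 1.8 × 10^8 × 3.993 = 1.797 × 10^8 m³
ΔV = ΔV₁ + ΔV₂ = 2.257 × 10^8 m³

ΔV ≈ 2.26 × 10^8 m³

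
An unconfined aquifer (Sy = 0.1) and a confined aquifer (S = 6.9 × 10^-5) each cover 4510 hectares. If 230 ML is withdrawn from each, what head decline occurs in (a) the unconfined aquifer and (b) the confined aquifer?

A = 4510 hectares = 4.51 × 10^7 m²
ΔV = 230 ML = 2.3 × 10^5 m³
Unconfined: Δh_u = ΔV/(Sy·A) = 2.3 × 10^5/(0.1 × 4.51 × 10^7) = 0.051 m
Confined: Δh_c = ΔV/(S·A) = 2.3 × 10^5/(6.9 × 10^-5 × 4.51 × 10^7) = 73.91 m

Δh_u ≈ 0.051 m; Δh_c ≈ 73.9 m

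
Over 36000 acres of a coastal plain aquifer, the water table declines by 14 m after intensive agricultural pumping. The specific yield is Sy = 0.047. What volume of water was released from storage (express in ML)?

A = 36000 acres = 1.457 × 10^8 m²
ΔV = Sy × A × Δh = 0.047 × 1.457 × 10^8 m² × 14 m = 9.586 × 10^7 m³
ΔV = 9.586 × 10^7 m³ = 95860 ML

ΔV ≈ 95900 ML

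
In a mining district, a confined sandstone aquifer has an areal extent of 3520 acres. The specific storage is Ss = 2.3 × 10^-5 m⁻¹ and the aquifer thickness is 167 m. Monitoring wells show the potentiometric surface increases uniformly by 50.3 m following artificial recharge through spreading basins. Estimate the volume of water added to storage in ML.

ΔV ≈ 2750 ML

S = Ss × b = 2.3 × 10^-5 m⁻¹ × 167 m = 3.841 × 10^-3
A = 3520 acres = 1.424 × 10^7 m²
ΔV = S × A × Δh = 0.003841 × 1.424 × 10^7 m² × 50.3 m = 2.752 × 10^6 m³
ΔV = 2.752 × 10^6 m³ = 2752 ML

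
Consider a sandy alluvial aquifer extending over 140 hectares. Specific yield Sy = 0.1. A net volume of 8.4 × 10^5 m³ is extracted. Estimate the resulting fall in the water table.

A = 140 hectares = 1.4 × 10^6 m²
Δh = ΔV / (Sy × A) = 8.4 × 10^5 m³ / (0.1 × 1.4 × 10^6 m²) = 6 m

Δh ≈ 6 m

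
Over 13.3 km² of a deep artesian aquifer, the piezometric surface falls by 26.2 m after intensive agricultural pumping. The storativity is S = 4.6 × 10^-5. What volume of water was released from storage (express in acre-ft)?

ΔV ≈ 13 acre-ft

A = 13.3 km² = 1.33 × 10^7 m²
ΔV = S × A × Δh = 4.6 × 10^-5 × 1.33 × 10^7 m² × 26.2 m = 16030 m³
ΔV = 16030 m³ = 13 acre-ft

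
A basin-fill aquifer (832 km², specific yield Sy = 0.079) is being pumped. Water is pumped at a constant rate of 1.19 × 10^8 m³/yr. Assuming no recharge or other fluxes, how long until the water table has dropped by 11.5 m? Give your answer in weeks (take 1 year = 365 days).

t ≈ 331 weeks

A = 832 km² = 8.32 × 10^8 m²
ΔV = Sy × A × Δh = 0.079 × 8.32 × 10^8 × 11.5 = 7.559 × 10^8 m³
Q = 1.19 × 10^8 m³/yr = 3.26 × 10^5 m³/d
t = ΔV / Q = 7.559 × 10^8 m³ / 3.26 × 10^5 m³/d = 2318 d
t = 2318 d ≈ 331.2 weeks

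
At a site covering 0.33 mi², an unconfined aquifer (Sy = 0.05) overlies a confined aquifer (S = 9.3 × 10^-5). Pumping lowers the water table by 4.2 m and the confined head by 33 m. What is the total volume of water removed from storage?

A = 0.33 mi² = 8.547 × 10^5 m²
Unconfined: ΔV_u = Sy × A × Δh_u = 0.05 × 8.547 × 10^5 × 4.2 = 1.795 × 10^5 m³
Confined: ΔV_c = S × A × Δh_c = 9.3 × 10^-5 × 8.547 × 10^5 × 33 = 2623 m³
Total ΔV = 1.795 × 10^5 + 2623 = 1.821 × 10^5 m³

ΔV ≈ 1.82 × 10^5 m³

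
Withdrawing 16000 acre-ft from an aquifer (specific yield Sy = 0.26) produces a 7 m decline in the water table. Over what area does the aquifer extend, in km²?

ΔV = 16000 acre-ft = 1.974 × 10^7 m³
A = ΔV / (Sy × Δh) = 1.974 × 10^7 / (0.26 × 7) = 1.084 × 10^7 m²
A = 1.084 × 10^7 m² = 10.84 km²

A ≈ 10.8 km²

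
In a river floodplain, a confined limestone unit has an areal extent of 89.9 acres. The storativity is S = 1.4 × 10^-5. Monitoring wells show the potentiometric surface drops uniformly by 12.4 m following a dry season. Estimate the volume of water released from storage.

A = 89.9 acres = 3.638 × 10^5 m²
ΔV = S × A × Δh = 1.4 × 10^-5 × 3.638 × 10^5 m² × 12.4 m = 63.16 m³

ΔV ≈ 63.2 m³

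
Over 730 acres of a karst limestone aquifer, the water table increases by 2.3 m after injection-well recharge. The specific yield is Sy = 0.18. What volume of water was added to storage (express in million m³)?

ΔV ≈ 1.22 million m³

A = 730 acres = 2.954 × 10^6 m²
ΔV = Sy × A × Δh = 0.18 × 2.954 × 10^6 m² × 2.3 m = 1.223 × 10^6 m³
ΔV = 1.223 × 10^6 m³ = 1.223 million m³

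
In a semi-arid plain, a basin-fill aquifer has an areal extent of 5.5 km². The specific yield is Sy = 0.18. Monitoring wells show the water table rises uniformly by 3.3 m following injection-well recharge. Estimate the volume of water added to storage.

A = 5.5 km² = 5.5 × 10^6 m²
ΔV = Sy × A × Δh = 0.18 × 5.5 × 10^6 m² × 3.3 m = 3.267 × 10^6 m³

ΔV ≈ 3.27 × 10^6 m³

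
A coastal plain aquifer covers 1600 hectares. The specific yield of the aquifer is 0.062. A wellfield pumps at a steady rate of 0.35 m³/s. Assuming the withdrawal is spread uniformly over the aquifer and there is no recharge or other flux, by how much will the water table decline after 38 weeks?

Δh ≈ 8.11 m

A = 1600 hectares = 1.6 × 10^7 m²
Q = 0.35 m³/s = 30240 m³/d
t = 38 weeks = 266 d
ΔV = Q × t = 30240 m³/d × 266 d = 8.044 × 10^6 m³
Δh = ΔV / (Sy × A) = 8.044 × 10^6 / (0.062 × 1.6 × 10^7) = 8.109 m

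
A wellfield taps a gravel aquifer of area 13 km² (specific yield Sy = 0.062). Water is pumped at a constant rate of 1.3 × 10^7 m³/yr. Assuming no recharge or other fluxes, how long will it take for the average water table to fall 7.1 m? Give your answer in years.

t ≈ 0.44 years

A = 13 km² = 1.3 × 10^7 m²
ΔV = Sy × A × Δh = 0.062 × 1.3 × 10^7 × 7.1 = 5.723 × 10^6 m³
Q = 1.3 × 10^7 m³/yr = 35620 m³/d
t = ΔV / Q = 5.723 × 10^6 m³ / 35620 m³/d = 160.7 d
t = 160.7 d ≈ 0.4402 years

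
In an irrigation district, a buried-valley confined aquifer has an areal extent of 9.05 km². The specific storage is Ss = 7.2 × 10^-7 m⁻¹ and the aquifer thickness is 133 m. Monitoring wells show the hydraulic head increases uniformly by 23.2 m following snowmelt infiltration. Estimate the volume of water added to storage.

S = Ss × b = 7.2 × 10^-7 m⁻¹ × 133 m = 9.576 × 10^-5
A = 9.05 km² = 9.05 × 10^6 m²
ΔV = S × A × Δh = 9.576 × 10^-5 × 9.05 × 10^6 m² × 23.2 m = 20110 m³

ΔV ≈ 20100 m³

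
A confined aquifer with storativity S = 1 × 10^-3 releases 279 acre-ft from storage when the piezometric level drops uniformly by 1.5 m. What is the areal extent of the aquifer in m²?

A ≈ 2.29 × 10^8 m²

ΔV = 279 acre-ft = 3.441 × 10^5 m³
A = ΔV / (S × Δh) = 3.441 × 10^5 / (0.001 × 1.5) = 2.294 × 10^8 m²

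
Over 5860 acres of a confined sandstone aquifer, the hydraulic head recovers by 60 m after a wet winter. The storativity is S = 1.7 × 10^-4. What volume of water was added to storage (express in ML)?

ΔV ≈ 242 ML

A = 5860 acres = 2.371 × 10^7 m²
ΔV = S × A × Δh = 1.7 × 10^-4 × 2.371 × 10^7 m² × 60 m = 2.419 × 10^5 m³
ΔV = 2.419 × 10^5 m³ = 241.9 ML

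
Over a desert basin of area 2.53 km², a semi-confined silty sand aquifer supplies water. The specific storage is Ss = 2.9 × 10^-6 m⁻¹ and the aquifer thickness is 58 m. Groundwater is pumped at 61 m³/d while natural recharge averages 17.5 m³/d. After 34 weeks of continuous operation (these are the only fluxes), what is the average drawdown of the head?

S = Ss × b = 2.9 × 10^-6 m⁻¹ × 58 m = 1.682 × 10^-4
A = 2.53 km² = 2.53 × 10^6 m²
Net abstraction = 61 − 17.5 = 43.5 m³/d
t = 34 weeks = 238 d
ΔV = Q × t = 43.5 m³/d × 238 d = 10350 m³
Δh = ΔV / (S × A) = 10350 / (1.682 × 10^-4 × 2.53 × 10^6) = 24.33 m

Δh ≈ 24.3 m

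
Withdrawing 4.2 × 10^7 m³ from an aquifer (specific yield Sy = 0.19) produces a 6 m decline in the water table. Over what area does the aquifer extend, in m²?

A = ΔV / (Sy × Δh) = 4.2 × 10^7 / (0.19 × 6) = 3.684 × 10^7 m²

A ≈ 3.68 × 10^7 m²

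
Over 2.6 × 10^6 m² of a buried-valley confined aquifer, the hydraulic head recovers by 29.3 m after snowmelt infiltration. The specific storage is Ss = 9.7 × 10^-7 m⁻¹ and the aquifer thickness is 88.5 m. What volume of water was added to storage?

S = Ss × b = 9.7 × 10^-7 m⁻¹ × 88.5 m = 8.585 × 10^-5
ΔV = S × A × Δh = 8.585 × 10^-5 × 2.6 × 10^6 m² × 29.3 m = 6540 m³

ΔV ≈ 6540 m³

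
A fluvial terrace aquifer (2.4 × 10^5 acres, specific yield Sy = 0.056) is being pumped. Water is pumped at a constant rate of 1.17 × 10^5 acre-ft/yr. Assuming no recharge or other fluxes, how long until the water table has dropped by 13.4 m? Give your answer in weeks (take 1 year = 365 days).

A = 2.4 × 10^5 acres = 9.712 × 10^8 m²
ΔV = Sy × A × Δh = 0.056 × 9.712 × 10^8 × 13.4 = 7.288 × 10^8 m³
Q = 1.17 × 10^5 acre-ft/yr = 3.954 × 10^5 m³/d
t = ΔV / Q = 7.288 × 10^8 m³ / 3.954 × 10^5 m³/d = 1843 d
t = 1843 d ≈ 263.3 weeks

t ≈ 263 weeks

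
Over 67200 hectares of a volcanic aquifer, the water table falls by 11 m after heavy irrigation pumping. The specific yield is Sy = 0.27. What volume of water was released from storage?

ΔV ≈ 2 × 10^9 m³

A = 67200 hectares = 6.72 × 10^8 m²
ΔV = Sy × A × Δh = 0.27 × 6.72 × 10^8 m² × 11 m = 1.996 × 10^9 m³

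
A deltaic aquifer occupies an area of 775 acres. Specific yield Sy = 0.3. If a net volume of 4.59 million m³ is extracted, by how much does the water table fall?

A = 775 acres = 3.136 × 10^6 m²
ΔV = 4.59 million m³ = 4.59 × 10^6 m³
Δh = ΔV / (Sy × A) = 4.59 × 10^6 m³ / (0.3 × 3.136 × 10^6 m²) = 4.878 m

Δh ≈ 4.88 m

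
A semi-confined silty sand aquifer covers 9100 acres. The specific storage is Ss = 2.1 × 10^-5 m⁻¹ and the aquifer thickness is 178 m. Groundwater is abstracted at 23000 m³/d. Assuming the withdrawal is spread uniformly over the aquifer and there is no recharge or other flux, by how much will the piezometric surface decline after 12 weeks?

Δh ≈ 14 m

S = Ss × b = 2.1 × 10^-5 m⁻¹ × 178 m = 3.738 × 10^-3
A = 9100 acres = 3.683 × 10^7 m²
t = 12 weeks = 84 d
ΔV = Q × t = 23000 m³/d × 84 d = 1.932 × 10^6 m³
Δh = ΔV / (S × A) = 1.932 × 10^6 / (0.003738 × 3.683 × 10^7) = 14.03 m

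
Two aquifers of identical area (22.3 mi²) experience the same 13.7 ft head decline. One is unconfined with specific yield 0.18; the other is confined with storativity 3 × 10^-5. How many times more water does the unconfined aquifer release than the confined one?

ΔV_u / ΔV_c ≈ 6000

A = 22.3 mi² = 5.776 × 10^7 m²
Δh = 13.7 ft = 4.176 m
Unconfined: ΔV_u = Sy × A × Δh = 0.18 × 5.776 × 10^7 × 4.176 = 4.341 × 10^7 m³
Confined: ΔV_c = S × A × Δh = 3 × 10^-5 × 5.776 × 10^7 × 4.176 = 7235 m³
Ratio = ΔV_u / ΔV_c = Sy / S = 0.18 / 3 × 10^-5 = 6000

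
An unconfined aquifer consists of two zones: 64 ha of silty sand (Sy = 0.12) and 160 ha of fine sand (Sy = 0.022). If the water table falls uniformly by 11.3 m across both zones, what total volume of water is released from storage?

ΔV ≈ 1.27 × 10^6 m³

A₁ = 64 ha = 6.4 × 10^5 m²; A₂ = 160 ha = 1.6 × 10^6 m²
ΔV₁ = 0.12 × 6.4 × 10^5 × 11.3 = 8.678 × 10^5 m³
ΔV₂ = 0.022 × 1.6 × 10^6 × 11.3 = 3.978 × 10^5 m³
ΔV = ΔV₁ + ΔV₂ = 1.266 × 10^6 m³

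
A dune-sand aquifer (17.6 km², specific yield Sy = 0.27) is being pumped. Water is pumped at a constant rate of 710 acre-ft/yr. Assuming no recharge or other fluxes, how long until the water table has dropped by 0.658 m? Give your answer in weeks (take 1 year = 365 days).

t ≈ 186 weeks

A = 17.6 km² = 1.76 × 10^7 m²
ΔV = Sy × A × Δh = 0.27 × 1.76 × 10^7 × 0.658 = 3.127 × 10^6 m³
Q = 710 acre-ft/yr = 2399 m³/d
t = ΔV / Q = 3.127 × 10^6 m³ / 2399 m³/d = 1303 d
t = 1303 d ≈ 186.2 weeks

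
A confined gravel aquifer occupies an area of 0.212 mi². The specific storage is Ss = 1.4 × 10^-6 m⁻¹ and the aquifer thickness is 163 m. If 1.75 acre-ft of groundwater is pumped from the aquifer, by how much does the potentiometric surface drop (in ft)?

Δh ≈ 56.5 ft

S = Ss × b = 1.4 × 10^-6 m⁻¹ × 163 m = 2.282 × 10^-4
A = 0.212 mi² = 5.491 × 10^5 m²
ΔV = 1.75 acre-ft = 2159 m³
Δh = ΔV / (S × A) = 2159 m³ / (2.282 × 10^-4 × 5.491 × 10^5 m²) = 17.23 m
Δh = 17.23 m = 56.52 ft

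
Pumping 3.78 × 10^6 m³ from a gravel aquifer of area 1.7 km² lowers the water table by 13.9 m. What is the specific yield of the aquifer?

A = 1.7 km² = 1.7 × 10^6 m²
Sy = ΔV / (A × Δh) = 3.78 × 10^6 m³ / (1.7 × 10^6 m² × 13.9 m) = 0.16

Sy ≈ 0.16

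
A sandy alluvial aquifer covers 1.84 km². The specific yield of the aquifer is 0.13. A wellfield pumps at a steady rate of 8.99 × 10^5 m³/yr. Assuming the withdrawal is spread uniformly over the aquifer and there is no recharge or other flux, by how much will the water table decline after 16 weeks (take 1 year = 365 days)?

A = 1.84 km² = 1.84 × 10^6 m²
Q = 8.99 × 10^5 m³/yr = 2463 m³/d
t = 16 weeks = 112 d
ΔV = Q × t = 2463 m³/d × 112 d = 2.759 × 10^5 m³
Δh = ΔV / (Sy × A) = 2.759 × 10^5 / (0.13 × 1.84 × 10^6) = 1.153 m

Δh ≈ 1.15 m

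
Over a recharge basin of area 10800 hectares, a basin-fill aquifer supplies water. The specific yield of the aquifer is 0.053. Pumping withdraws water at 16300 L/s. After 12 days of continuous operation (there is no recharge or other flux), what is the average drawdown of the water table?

Δh ≈ 2.95 m

A = 10800 hectares = 1.08 × 10^8 m²
Q = 16300 L/s = 1.408 × 10^6 m³/d
ΔV = Q × t = 1.408 × 10^6 m³/d × 12 d = 1.69 × 10^7 m³
Δh = ΔV / (Sy × A) = 1.69 × 10^7 / (0.053 × 1.08 × 10^8) = 2.952 m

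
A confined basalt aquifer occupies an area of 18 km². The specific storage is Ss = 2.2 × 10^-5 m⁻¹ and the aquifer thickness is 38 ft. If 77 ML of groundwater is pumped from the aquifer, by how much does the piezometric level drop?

b = 38 ft = 11.58 m
S = Ss × b = 2.2 × 10^-5 m⁻¹ × 11.58 m = 2.548 × 10^-4
A = 18 km² = 1.8 × 10^7 m²
ΔV = 77 ML = 77000 m³
Δh = ΔV / (S × A) = 77000 m³ / (2.548 × 10^-4 × 1.8 × 10^7 m²) = 16.79 m

Δh ≈ 16.8 m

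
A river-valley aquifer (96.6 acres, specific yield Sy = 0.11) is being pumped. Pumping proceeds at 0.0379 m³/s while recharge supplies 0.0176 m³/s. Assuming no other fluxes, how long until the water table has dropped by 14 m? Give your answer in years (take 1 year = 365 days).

t ≈ 0.94 years

A = 96.6 acres = 3.909 × 10^5 m²
ΔV = Sy × A × Δh = 0.11 × 3.909 × 10^5 × 14 = 6.02 × 10^5 m³
Net withdrawal = 0.0379 − 0.0176 = 0.0203 m³/s = 1754 m³/d
t = ΔV / Q = 6.02 × 10^5 m³ / 1754 m³/d = 343.2 d
t = 343.2 d ≈ 0.9404 years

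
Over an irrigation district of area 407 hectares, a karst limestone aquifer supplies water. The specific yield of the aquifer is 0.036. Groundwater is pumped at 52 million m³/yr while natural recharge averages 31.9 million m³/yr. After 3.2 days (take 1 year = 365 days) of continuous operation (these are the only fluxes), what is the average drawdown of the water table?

A = 407 hectares = 4.07 × 10^6 m²
Net abstraction = 52 − 31.9 = 20.1 million m³/yr
Q_net = 20.1 million m³/yr = 55070 m³/d
ΔV = Q × t = 55070 m³/d × 3.2 d = 1.762 × 10^5 m³
Δh = ΔV / (Sy × A) = 1.762 × 10^5 / (0.036 × 4.07 × 10^6) = 1.203 m

Δh ≈ 1.2 m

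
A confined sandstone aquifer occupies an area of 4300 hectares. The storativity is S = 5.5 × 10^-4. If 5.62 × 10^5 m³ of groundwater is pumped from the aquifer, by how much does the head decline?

Δh ≈ 23.8 m

A = 4300 hectares = 4.3 × 10^7 m²
Δh = ΔV / (S × A) = 5.62 × 10^5 m³ / (5.5 × 10^-4 × 4.3 × 10^7 m²) = 23.76 m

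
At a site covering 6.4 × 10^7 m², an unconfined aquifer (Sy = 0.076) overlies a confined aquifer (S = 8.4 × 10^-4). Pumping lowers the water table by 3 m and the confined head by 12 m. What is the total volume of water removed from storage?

Unconfined: ΔV_u = Sy × A × Δh_u = 0.076 × 6.4 × 10^7 × 3 = 1.459 × 10^7 m³
Confined: ΔV_c = S × A × Δh_c = 8.4 × 10^-4 × 6.4 × 10^7 × 12 = 6.451 × 10^5 m³
Total ΔV = 1.459 × 10^7 + 6.451 × 10^5 = 1.524 × 10^7 m³

ΔV ≈ 1.52 × 10^7 m³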